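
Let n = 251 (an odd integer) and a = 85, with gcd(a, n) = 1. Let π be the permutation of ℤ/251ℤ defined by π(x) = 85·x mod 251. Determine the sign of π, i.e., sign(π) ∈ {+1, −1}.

Trace 101: π^k(101) = [101, 51, 68, 7, 93, 124, 249] for k=0..6.
Cycle lengths of π_85 on ℤ/251ℤ: [125, 125, 1]; 3 cycles in total.
251 − 3 = 248 transpositions; sign(π) = (−1)^248 = +1.

+1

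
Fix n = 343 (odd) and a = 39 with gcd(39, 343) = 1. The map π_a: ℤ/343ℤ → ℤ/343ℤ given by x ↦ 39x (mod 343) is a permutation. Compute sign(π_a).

Trace 4: π^k(4) = [4, 156, 253, 263, 310, 85, 228] for k=0..6.
π_39 has 7 disjoint cycles with lengths [147, 147, 21, 21, 3, 3, 1] on {0,…,342}.
n − c = 343 − 7 = 336; sign = (−1)^336 = +1.
Via Zolotarev, sign(π_{39}) = (39|343) = +1.

+1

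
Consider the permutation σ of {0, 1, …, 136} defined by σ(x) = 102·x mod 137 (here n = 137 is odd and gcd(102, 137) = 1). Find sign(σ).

-1

Start at x=116: 116 → 50 → 31 → 11 → 26 → 49 → 66 → … (one orbit).
2 cycles of lengths [136, 1].
Σ(ℓ_i−1) = 137−2 = 135; sign = (−1)^135 = -1.
Check: (102/137) = -1 by Zolotarev.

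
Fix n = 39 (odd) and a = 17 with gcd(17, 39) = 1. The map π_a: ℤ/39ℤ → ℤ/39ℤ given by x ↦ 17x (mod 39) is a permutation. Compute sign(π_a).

Trace 1: π^k(1) = [1, 17, 16, 38, 22, 23] for k=0..5.
8 cycles of lengths [6, 6, 6, 6, 6, 6, 2, 1].
Σ(ℓ_i−1) = 39−8 = 31; sign = (−1)^31 = -1.

-1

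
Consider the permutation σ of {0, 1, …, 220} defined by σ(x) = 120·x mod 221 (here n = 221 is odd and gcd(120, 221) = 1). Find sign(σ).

Start at x=1: 1 → 120 → 35 → 1 (one orbit).
Decompose π into cycles: lengths [3, 3, 3, 3, 3, 3, 3, 3, 3, 3, 3, 3, 3, 3, 3, 3, 3, 3, 3, 3, 3, 3, 3, 3, 3, 3, 3, 3, 3, 3, 3, 3, 3, 3, 3, 3, 3, 3, 3, 3, 3, 3, 3, 3, 3, 3, 3, 3, 3, 3, 3, 3, 3, 3, 3, 3, 3, 3, 3, 3, 3, 3, 3, 3, 3, 3, 3, 3, 1, 1, 1, 1, 1, 1, 1, 1, 1, 1, 1, 1, 1, 1, 1, 1, 1] (85 cycles, including the fixed point 0).
85 cycles on 221: each ℓ→(−1)^(ℓ−1), product (−1)^136 = +1.

+1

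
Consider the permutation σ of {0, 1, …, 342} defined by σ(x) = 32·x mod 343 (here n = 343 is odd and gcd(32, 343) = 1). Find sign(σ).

Orbit of 298 under x↦32x: [298, 275, 225, 340, 247, 15, 137]… (length divides ord_343(32)).
The orbit structure of x ↦ 32x mod 343: 7 orbits of sizes [147, 147, 21, 21, 3, 3, 1].
Σ(ℓ_i−1) = 343−7 = 336; sign = (−1)^336 = +1.
Check: (32/343) = +1 by Zolotarev.

+1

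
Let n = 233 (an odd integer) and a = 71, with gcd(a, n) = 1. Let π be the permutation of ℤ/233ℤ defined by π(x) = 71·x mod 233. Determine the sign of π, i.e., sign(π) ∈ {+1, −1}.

Trace 92: π^k(92) = [92, 8, 102, 19, 184, 16, 204] for k=0..6.
Decompose π into cycles: lengths [29, 29, 29, 29, 29, 29, 29, 29, 1] (9 cycles, including the fixed point 0).
With 9 cycles on 233 points, sign = (−1)^{233−9} = +1.

+1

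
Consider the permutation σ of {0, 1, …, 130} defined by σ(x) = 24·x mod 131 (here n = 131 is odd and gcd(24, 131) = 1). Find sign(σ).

-1

Orbit of 1 under x↦24x: [1, 24, 52, 69, 84, 51, 45]… (length divides ord_131(24)).
Decompose π into cycles: lengths [26, 26, 26, 26, 26, 1] (6 cycles, including the fixed point 0).
Σ(ℓ_i−1) = 131−6 = 125; sign = (−1)^125 = -1.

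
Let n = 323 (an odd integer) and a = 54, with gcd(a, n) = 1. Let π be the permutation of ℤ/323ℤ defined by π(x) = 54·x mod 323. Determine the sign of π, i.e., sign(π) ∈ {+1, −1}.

-1

Start at x=315: 315 → 214 → 251 → 311 → 321 → 215 → 305 → … (one orbit).
Decompose π into cycles: lengths [144, 144, 16, 9, 9, 1] (6 cycles, including the fixed point 0).
With 6 cycles on 323 points, sign = (−1)^{323−6} = -1.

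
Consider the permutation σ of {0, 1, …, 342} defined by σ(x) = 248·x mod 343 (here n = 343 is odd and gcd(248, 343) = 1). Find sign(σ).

-1

Orbit of 121 under x↦248x: [121, 167, 256, 33, 295, 101, 9]… (length divides ord_343(248)).
Decompose π into cycles: lengths [294, 42, 6, 1] (4 cycles, including the fixed point 0).
Σ(ℓ_i−1) = 343−4 = 339; sign = (−1)^339 = -1.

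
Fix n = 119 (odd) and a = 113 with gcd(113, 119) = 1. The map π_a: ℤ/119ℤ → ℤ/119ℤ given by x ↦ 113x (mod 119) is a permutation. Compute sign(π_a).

Orbit of 43 under x↦113x: [43, 99, 1, 113, 36, 22, 106]… (length divides ord_119(113)).
π_113 has 14 disjoint cycles with lengths [16, 16, 16, 16, 16, 16, 16, 1, 1, 1, 1, 1, 1, 1] on {0,…,118}.
n − c = 119 − 14 = 105; sign = (−1)^105 = -1.

-1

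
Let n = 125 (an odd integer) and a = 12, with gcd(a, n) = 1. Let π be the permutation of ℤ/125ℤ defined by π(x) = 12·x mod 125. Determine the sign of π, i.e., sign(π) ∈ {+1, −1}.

Orbit of 122 under x↦12x: [122, 89, 68, 66, 42, 4, 48]… (length divides ord_125(12)).
Cycle lengths of π_12 on ℤ/125ℤ: [100, 20, 4, 1]; 4 cycles in total.
sign(π) = (−1)^{n − #cycles} = (−1)^{125−4} = (−1)^121 = -1.
Zolotarev: (12|125) = -1, matching the cycle-count sign.

-1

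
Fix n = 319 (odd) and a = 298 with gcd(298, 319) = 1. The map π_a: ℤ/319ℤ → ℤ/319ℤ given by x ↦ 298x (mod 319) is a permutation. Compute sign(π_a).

-1

Trace 309: π^k(309) = [309, 210, 56, 100, 133, 78, 276] for k=0..6.
Decompose π into cycles: lengths [28, 28, 28, 28, 28, 28, 28, 28, 28, 28, 28, 1, 1, 1, 1, 1, 1, 1, 1, 1, 1, 1] (22 cycles, including the fixed point 0).
22 cycles on 319: each ℓ→(−1)^(ℓ−1), product (−1)^297 = -1.
The Jacobi symbol (298|319) = -1 (Zolotarev) agrees.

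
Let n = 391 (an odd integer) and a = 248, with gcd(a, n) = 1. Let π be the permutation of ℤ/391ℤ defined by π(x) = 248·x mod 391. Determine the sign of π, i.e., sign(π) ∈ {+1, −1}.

Start at x=265: 265 → 32 → 116 → 225 → 278 → 128 → 73 → … (one orbit).
6 cycles of lengths [176, 176, 16, 11, 11, 1].
Σ(ℓ_i−1) = 391−6 = 385; sign = (−1)^385 = -1.
Check: (248/391) = -1 by Zolotarev.

-1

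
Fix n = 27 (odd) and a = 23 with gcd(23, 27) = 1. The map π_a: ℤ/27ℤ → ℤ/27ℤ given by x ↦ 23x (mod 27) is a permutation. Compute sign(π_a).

Start at x=22: 22 → 20 → 1 → 23 → 16 → 17 → 13 → … (one orbit).
π_23 has 4 disjoint cycles with lengths [18, 6, 2, 1] on {0,…,26}.
Σ(ℓ_i−1) = 27−4 = 23; sign = (−1)^23 = -1.

-1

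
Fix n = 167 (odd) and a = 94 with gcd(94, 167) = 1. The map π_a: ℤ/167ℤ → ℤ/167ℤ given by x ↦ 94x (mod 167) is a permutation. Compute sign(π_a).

+1

Trace 22: π^k(22) = [22, 64, 4, 42, 107, 38, 65] for k=0..6.
3 cycles of lengths [83, 83, 1].
3 cycles on 167: each ℓ→(−1)^(ℓ−1), product (−1)^164 = +1.
Zolotarev: (94|167) = +1, matching the cycle-count sign.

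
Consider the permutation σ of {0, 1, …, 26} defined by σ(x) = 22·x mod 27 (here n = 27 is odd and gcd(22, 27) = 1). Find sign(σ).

+1

Orbit of 1 under x↦22x: [1, 22, 25, 10, 4, 7, 19]… (length divides ord_27(22)).
π_22 has 7 disjoint cycles with lengths [9, 9, 3, 3, 1, 1, 1] on {0,…,26}.
Σ(ℓ_i−1) = 27−7 = 20; sign = (−1)^20 = +1.
Zolotarev: (22|27) = +1, matching the cycle-count sign.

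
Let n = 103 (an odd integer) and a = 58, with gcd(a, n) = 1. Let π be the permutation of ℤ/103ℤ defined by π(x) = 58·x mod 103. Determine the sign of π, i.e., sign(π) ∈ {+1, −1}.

Trace 13: π^k(13) = [13, 33, 60, 81, 63, 49, 61] for k=0..6.
3 cycles of lengths [51, 51, 1].
103 − 3 = 100 transpositions; sign(π) = (−1)^100 = +1.
(58|103)_J = +1 (Zolotarev's lemma cross-check).

+1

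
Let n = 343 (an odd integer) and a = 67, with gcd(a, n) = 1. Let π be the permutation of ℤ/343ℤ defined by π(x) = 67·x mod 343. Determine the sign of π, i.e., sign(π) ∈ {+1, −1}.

+1

Orbit of 165 under x↦67x: [165, 79, 148, 312, 324, 99, 116]… (length divides ord_343(67)).
31 cycles of lengths [21, 21, 21, 21, 21, 21, 21, 21, 21, 21, 21, 21, 21, 21, 3, 3, 3, 3, 3, 3, 3, 3, 3, 3, 3, 3, 3, 3, 3, 3, 1].
n − c = 343 − 31 = 312; sign = (−1)^312 = +1.
The Jacobi symbol (67|343) = +1 (Zolotarev) agrees.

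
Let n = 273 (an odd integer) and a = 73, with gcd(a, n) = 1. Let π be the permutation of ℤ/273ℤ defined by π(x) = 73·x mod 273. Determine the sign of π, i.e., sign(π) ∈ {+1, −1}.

Start at x=1: 1 → 73 → 142 → 265 → 235 → 229 → 64 → … (one orbit).
π_73 has 33 disjoint cycles with lengths [12, 12, 12, 12, 12, 12, 12, 12, 12, 12, 12, 12, 12, 12, 12, 12, 12, 12, 6, 6, 6, 4, 4, 4, 4, 4, 4, 4, 4, 4, 1, 1, 1] on {0,…,272}.
With 33 cycles on 273 points, sign = (−1)^{273−33} = +1.

+1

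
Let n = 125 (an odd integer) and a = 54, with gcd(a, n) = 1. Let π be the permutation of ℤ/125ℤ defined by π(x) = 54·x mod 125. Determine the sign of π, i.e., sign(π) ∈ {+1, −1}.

Orbit of 26 under x↦54x: [26, 29, 66, 64, 81, 124, 71]… (length divides ord_125(54)).
Cycle lengths of π_54 on ℤ/125ℤ: [50, 50, 10, 10, 2, 2, 1]; 7 cycles in total.
Σ(ℓ_i−1) = 125−7 = 118; sign = (−1)^118 = +1.
Via Zolotarev, sign(π_{54}) = (54|125) = +1.

+1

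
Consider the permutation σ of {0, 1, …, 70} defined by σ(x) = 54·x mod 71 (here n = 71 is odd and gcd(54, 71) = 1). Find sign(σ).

Orbit of 5 under x↦54x: [5, 57, 25, 1, 54]… (length divides ord_71(54)).
The orbit structure of x ↦ 54x mod 71: 15 orbits of sizes [5, 5, 5, 5, 5, 5, 5, 5, 5, 5, 5, 5, 5, 5, 1].
71 − 15 = 56 transpositions; sign(π) = (−1)^56 = +1.
Check: (54/71) = +1 by Zolotarev.

+1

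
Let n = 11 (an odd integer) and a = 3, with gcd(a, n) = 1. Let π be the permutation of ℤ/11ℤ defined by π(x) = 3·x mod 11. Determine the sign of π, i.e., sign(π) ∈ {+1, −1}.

Orbit of 4 under x↦3x: [4, 1, 3, 9, 5]… (length divides ord_11(3)).
Decompose π into cycles: lengths [5, 5, 1] (3 cycles, including the fixed point 0).
3 cycles on 11: each ℓ→(−1)^(ℓ−1), product (−1)^8 = +1.

+1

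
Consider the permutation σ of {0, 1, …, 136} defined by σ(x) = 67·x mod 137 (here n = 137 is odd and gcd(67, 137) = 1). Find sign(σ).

-1

Trace 100: π^k(100) = [100, 124, 88, 5, 61, 114, 103] for k=0..6.
π_67 has 2 disjoint cycles with lengths [136, 1] on {0,…,136}.
sign(π) = (−1)^{n − #cycles} = (−1)^{137−2} = (−1)^135 = -1.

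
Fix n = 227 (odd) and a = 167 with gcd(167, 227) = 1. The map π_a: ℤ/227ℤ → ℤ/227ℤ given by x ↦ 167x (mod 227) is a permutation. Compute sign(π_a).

+1

Orbit of 221 under x↦167x: [221, 133, 192, 57, 212, 219, 26]… (length divides ord_227(167)).
Cycle lengths of π_167 on ℤ/227ℤ: [113, 113, 1]; 3 cycles in total.
sign(π) = (−1)^{n − #cycles} = (−1)^{227−3} = (−1)^224 = +1.
Check: (167/227) = +1 by Zolotarev.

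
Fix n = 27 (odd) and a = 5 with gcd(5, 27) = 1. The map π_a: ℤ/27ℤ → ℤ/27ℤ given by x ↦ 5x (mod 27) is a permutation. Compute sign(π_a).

Orbit of 14 under x↦5x: [14, 16, 26, 22, 2, 10, 23]… (length divides ord_27(5)).
The orbit structure of x ↦ 5x mod 27: 4 orbits of sizes [18, 6, 2, 1].
Σ(ℓ_i−1) = 27−4 = 23; sign = (−1)^23 = -1.
The Jacobi symbol (5|27) = -1 (Zolotarev) agrees.

-1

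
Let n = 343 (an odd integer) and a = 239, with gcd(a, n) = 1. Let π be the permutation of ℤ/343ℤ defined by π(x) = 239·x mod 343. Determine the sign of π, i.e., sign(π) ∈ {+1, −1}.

Trace 148: π^k(148) = [148, 43, 330, 323, 22, 113, 253] for k=0..6.
Cycle type of π: 49×6 + 7×6 + 1×7; total 19 cycles.
sign(π) = (−1)^{n − #cycles} = (−1)^{343−19} = (−1)^324 = +1.
(239|343)_J = +1 (Zolotarev's lemma cross-check).

+1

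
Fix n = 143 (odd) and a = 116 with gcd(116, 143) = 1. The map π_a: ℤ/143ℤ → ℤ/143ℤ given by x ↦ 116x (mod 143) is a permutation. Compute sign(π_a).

Orbit of 27 under x↦116x: [27, 129, 92, 90, 1, 116, 14]… (length divides ord_143(116)).
Decompose π into cycles: lengths [10, 10, 10, 10, 10, 10, 10, 10, 10, 10, 10, 10, 10, 2, 2, 2, 2, 2, 2, 1] (20 cycles, including the fixed point 0).
n − c = 143 − 20 = 123; sign = (−1)^123 = -1.

-1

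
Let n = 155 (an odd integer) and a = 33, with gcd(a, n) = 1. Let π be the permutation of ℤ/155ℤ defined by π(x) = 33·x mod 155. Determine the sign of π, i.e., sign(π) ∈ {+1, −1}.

Start at x=33: 33 → 4 → 132 → 16 → 63 → 64 → 97 → … (one orbit).
π_33 has 14 disjoint cycles with lengths [20, 20, 20, 20, 20, 20, 5, 5, 5, 5, 5, 5, 4, 1] on {0,…,154}.
Σ(ℓ_i−1) = 155−14 = 141; sign = (−1)^141 = -1.

-1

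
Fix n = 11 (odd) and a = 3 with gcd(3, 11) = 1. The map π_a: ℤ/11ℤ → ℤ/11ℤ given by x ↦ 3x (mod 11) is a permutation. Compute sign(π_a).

Start at x=5: 5 → 4 → 1 → 3 → 9 → 5 (one orbit).
Cycle type of π: 5×2 + 1; total 3 cycles.
3 cycles on 11: each ℓ→(−1)^(ℓ−1), product (−1)^8 = +1.

+1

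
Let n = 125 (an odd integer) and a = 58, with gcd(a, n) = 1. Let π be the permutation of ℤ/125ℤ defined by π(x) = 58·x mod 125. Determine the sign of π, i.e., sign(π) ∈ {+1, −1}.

-1

Trace 14: π^k(14) = [14, 62, 96, 68, 69, 2, 116] for k=0..6.
4 cycles of lengths [100, 20, 4, 1].
With 4 cycles on 125 points, sign = (−1)^{125−4} = -1.
Check: (58/125) = -1 by Zolotarev.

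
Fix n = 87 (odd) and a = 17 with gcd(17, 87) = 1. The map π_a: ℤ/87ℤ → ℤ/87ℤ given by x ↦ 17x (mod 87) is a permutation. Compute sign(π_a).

+1

Start at x=17: 17 → 28 → 41 → 1 → 17 (one orbit).
Cycle lengths of π_17 on ℤ/87ℤ: [4, 4, 4, 4, 4, 4, 4, 4, 4, 4, 4, 4, 4, 4, 4, 4, 4, 4, 4, 4, 4, 2, 1]; 23 cycles in total.
With 23 cycles on 87 points, sign = (−1)^{87−23} = +1.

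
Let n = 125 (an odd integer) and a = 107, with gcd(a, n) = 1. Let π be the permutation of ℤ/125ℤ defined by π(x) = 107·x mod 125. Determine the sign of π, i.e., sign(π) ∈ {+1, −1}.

-1

Trace 76: π^k(76) = [76, 7, 124, 18, 51, 82, 24] for k=0..6.
Decompose π into cycles: lengths [20, 20, 20, 20, 20, 4, 4, 4, 4, 4, 4, 1] (12 cycles, including the fixed point 0).
n − c = 125 − 12 = 113; sign = (−1)^113 = -1.
(107|125)_J = -1 (Zolotarev's lemma cross-check).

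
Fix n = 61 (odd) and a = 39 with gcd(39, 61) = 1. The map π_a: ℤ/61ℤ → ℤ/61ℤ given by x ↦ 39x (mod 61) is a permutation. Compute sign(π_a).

Start at x=58: 58 → 5 → 12 → 41 → 13 → 19 → 9 → … (one orbit).
Decompose π into cycles: lengths [30, 30, 1] (3 cycles, including the fixed point 0).
sign(π) = (−1)^{n − #cycles} = (−1)^{61−3} = (−1)^58 = +1.
Via Zolotarev, sign(π_{39}) = (39|61) = +1.

+1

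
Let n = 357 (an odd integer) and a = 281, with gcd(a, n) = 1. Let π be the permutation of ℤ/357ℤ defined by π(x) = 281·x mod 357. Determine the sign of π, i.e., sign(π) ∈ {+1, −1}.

Start at x=1: 1 → 281 → 64 → 134 → 169 → 8 → 106 → … (one orbit).
π_281 has 56 disjoint cycles with lengths [8, 8, 8, 8, 8, 8, 8, 8, 8, 8, 8, 8, 8, 8, 8, 8, 8, 8, 8, 8, 8, 8, 8, 8, 8, 8, 8, 8, 8, 8, 8, 8, 8, 8, 8, 8, 8, 8, 8, 8, 8, 8, 2, 2, 2, 2, 2, 2, 2, 1, 1, 1, 1, 1, 1, 1] on {0,…,356}.
56 cycles on 357: each ℓ→(−1)^(ℓ−1), product (−1)^301 = -1.
The Jacobi symbol (281|357) = -1 (Zolotarev) agrees.

-1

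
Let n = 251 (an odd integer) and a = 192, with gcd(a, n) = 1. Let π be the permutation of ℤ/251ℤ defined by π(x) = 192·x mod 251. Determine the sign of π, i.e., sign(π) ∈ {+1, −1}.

Start at x=222: 222 → 205 → 204 → 12 → 45 → 106 → 21 → … (one orbit).
The orbit structure of x ↦ 192x mod 251: 3 orbits of sizes [125, 125, 1].
Σ(ℓ_i−1) = 251−3 = 248; sign = (−1)^248 = +1.
(192|251)_J = +1 (Zolotarev's lemma cross-check).

+1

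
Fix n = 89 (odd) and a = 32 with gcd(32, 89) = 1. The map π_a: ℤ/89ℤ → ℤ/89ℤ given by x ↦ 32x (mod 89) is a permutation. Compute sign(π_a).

+1

Start at x=67: 67 → 8 → 78 → 4 → 39 → 2 → 64 → … (one orbit).
Decompose π into cycles: lengths [11, 11, 11, 11, 11, 11, 11, 11, 1] (9 cycles, including the fixed point 0).
Σ(ℓ_i−1) = 89−9 = 80; sign = (−1)^80 = +1.
(32|89)_J = +1 (Zolotarev's lemma cross-check).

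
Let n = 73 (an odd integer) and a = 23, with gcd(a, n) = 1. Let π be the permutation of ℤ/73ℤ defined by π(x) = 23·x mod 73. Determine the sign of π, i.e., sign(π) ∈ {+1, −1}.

+1

Orbit of 18 under x↦23x: [18, 49, 32, 6, 65, 35, 2]… (length divides ord_73(23)).
3 cycles of lengths [36, 36, 1].
73 − 3 = 70 transpositions; sign(π) = (−1)^70 = +1.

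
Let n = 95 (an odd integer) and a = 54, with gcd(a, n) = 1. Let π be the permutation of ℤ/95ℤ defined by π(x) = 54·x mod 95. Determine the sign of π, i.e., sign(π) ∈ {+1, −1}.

+1

Start at x=64: 64 → 36 → 44 → 1 → 54 → 66 → 49 → … (one orbit).
Cycle lengths of π_54 on ℤ/95ℤ: [18, 18, 18, 18, 9, 9, 2, 2, 1]; 9 cycles in total.
With 9 cycles on 95 points, sign = (−1)^{95−9} = +1.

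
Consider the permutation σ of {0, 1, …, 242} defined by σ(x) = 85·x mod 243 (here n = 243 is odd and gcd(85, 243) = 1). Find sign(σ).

Orbit of 1 under x↦85x: [1, 85, 178, 64, 94, 214, 208]… (length divides ord_243(85)).
Decompose π into cycles: lengths [81, 81, 27, 27, 9, 9, 3, 3, 1, 1, 1] (11 cycles, including the fixed point 0).
sign(π) = (−1)^{n − #cycles} = (−1)^{243−11} = (−1)^232 = +1.
(85|243)_J = +1 (Zolotarev's lemma cross-check).

+1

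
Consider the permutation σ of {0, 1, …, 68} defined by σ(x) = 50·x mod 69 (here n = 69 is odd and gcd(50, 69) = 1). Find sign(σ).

-1

Start at x=58: 58 → 2 → 31 → 32 → 13 → 29 → 1 → … (one orbit).
The orbit structure of x ↦ 50x mod 69: 6 orbits of sizes [22, 22, 11, 11, 2, 1].
69 − 6 = 63 transpositions; sign(π) = (−1)^63 = -1.
Zolotarev: (50|69) = -1, matching the cycle-count sign.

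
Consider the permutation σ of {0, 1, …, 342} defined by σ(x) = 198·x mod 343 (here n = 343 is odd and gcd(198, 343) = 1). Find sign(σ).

+1

Start at x=156: 156 → 18 → 134 → 121 → 291 → 337 → 184 → … (one orbit).
Cycle type of π: 147×2 + 21×2 + 3×2 + 1; total 7 cycles.
7 cycles on 343: each ℓ→(−1)^(ℓ−1), product (−1)^336 = +1.
Check: (198/343) = +1 by Zolotarev.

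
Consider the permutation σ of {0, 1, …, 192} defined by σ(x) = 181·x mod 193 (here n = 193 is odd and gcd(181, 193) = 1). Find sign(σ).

+1

Start at x=84: 84 → 150 → 130 → 177 → 192 → 12 → 49 → … (one orbit).
Cycle lengths of π_181 on ℤ/193ℤ: [24, 24, 24, 24, 24, 24, 24, 24, 1]; 9 cycles in total.
With 9 cycles on 193 points, sign = (−1)^{193−9} = +1.
Zolotarev: (181|193) = +1, matching the cycle-count sign.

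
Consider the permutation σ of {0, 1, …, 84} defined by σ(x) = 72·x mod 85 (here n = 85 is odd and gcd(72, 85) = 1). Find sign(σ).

-1

Orbit of 13 under x↦72x: [13, 1, 72, 84]… (length divides ord_85(72)).
Cycle lengths of π_72 on ℤ/85ℤ: [4, 4, 4, 4, 4, 4, 4, 4, 4, 4, 4, 4, 4, 4, 4, 4, 4, 4, 4, 4, 4, 1]; 22 cycles in total.
Σ(ℓ_i−1) = 85−22 = 63; sign = (−1)^63 = -1.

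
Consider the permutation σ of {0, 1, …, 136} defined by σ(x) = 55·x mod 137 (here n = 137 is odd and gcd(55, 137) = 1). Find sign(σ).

-1

Orbit of 113 under x↦55x: [113, 50, 10, 2, 110, 22, 114]… (length divides ord_137(55)).
The orbit structure of x ↦ 55x mod 137: 2 orbits of sizes [136, 1].
137 − 2 = 135 transpositions; sign(π) = (−1)^135 = -1.
Via Zolotarev, sign(π_{55}) = (55|137) = -1.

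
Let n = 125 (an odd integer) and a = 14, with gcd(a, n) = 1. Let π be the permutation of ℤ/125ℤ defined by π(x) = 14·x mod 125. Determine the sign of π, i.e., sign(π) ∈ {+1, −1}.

Start at x=29: 29 → 31 → 59 → 76 → 64 → 21 → 44 → … (one orbit).
π_14 has 7 disjoint cycles with lengths [50, 50, 10, 10, 2, 2, 1] on {0,…,124}.
Σ(ℓ_i−1) = 125−7 = 118; sign = (−1)^118 = +1.
Via Zolotarev, sign(π_{14}) = (14|125) = +1.

+1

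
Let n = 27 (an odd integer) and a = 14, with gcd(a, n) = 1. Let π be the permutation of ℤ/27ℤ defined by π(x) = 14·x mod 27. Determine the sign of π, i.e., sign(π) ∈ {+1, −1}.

Trace 25: π^k(25) = [25, 26, 13, 20, 10, 5, 16] for k=0..6.
Cycle type of π: 18 + 6 + 2 + 1; total 4 cycles.
sign(π) = (−1)^{n − #cycles} = (−1)^{27−4} = (−1)^23 = -1.

-1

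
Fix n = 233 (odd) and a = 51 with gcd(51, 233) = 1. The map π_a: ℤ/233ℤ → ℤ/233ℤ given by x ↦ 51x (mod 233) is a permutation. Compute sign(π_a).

Orbit of 2 under x↦51x: [2, 102, 76, 148, 92, 32, 1]… (length divides ord_233(51)).
π_51 has 9 disjoint cycles with lengths [29, 29, 29, 29, 29, 29, 29, 29, 1] on {0,…,232}.
Σ(ℓ_i−1) = 233−9 = 224; sign = (−1)^224 = +1.
Zolotarev: (51|233) = +1, matching the cycle-count sign.

+1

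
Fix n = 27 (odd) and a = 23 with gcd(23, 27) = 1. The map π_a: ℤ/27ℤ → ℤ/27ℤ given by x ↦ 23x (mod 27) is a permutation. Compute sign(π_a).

Orbit of 8 under x↦23x: [8, 22, 20, 1, 23, 16, 17]… (length divides ord_27(23)).
4 cycles of lengths [18, 6, 2, 1].
Σ(ℓ_i−1) = 27−4 = 23; sign = (−1)^23 = -1.
Zolotarev: (23|27) = -1, matching the cycle-count sign.

-1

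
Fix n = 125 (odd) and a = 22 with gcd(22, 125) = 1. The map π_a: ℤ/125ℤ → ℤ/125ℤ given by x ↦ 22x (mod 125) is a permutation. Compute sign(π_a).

-1

Trace 42: π^k(42) = [42, 49, 78, 91, 2, 44, 93] for k=0..6.
Cycle lengths of π_22 on ℤ/125ℤ: [100, 20, 4, 1]; 4 cycles in total.
sign(π) = (−1)^{n − #cycles} = (−1)^{125−4} = (−1)^121 = -1.
Zolotarev: (22|125) = -1, matching the cycle-count sign.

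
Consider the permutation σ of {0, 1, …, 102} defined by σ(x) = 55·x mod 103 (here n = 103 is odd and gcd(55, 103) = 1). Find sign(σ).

+1

Start at x=25: 25 → 36 → 23 → 29 → 50 → 72 → 46 → … (one orbit).
Cycle lengths of π_55 on ℤ/103ℤ: [51, 51, 1]; 3 cycles in total.
Σ(ℓ_i−1) = 103−3 = 100; sign = (−1)^100 = +1.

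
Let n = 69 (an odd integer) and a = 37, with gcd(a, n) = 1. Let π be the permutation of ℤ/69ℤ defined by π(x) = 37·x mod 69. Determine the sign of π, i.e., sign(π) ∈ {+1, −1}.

Orbit of 31 under x↦37x: [31, 43, 4, 10, 25, 28, 1]… (length divides ord_69(37)).
π_37 has 6 disjoint cycles with lengths [22, 22, 22, 1, 1, 1] on {0,…,68}.
With 6 cycles on 69 points, sign = (−1)^{69−6} = -1.
The Jacobi symbol (37|69) = -1 (Zolotarev) agrees.

-1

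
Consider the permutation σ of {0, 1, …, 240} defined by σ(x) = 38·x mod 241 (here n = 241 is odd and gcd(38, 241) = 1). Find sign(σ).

Trace 15: π^k(15) = [15, 88, 211, 65, 60, 111, 121] for k=0..6.
Decompose π into cycles: lengths [48, 48, 48, 48, 48, 1] (6 cycles, including the fixed point 0).
sign(π) = (−1)^{n − #cycles} = (−1)^{241−6} = (−1)^235 = -1.
The Jacobi symbol (38|241) = -1 (Zolotarev) agrees.

-1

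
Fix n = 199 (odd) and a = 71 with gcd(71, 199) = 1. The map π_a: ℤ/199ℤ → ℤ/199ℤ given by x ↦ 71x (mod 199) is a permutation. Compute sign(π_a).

-1

Orbit of 109 under x↦71x: [109, 177, 30, 140, 189, 86, 136]… (length divides ord_199(71)).
2 cycles of lengths [198, 1].
sign(π) = (−1)^{n − #cycles} = (−1)^{199−2} = (−1)^197 = -1.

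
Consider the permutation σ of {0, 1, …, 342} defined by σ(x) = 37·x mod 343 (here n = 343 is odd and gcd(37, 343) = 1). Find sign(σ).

Orbit of 207 under x↦37x: [207, 113, 65, 4, 148, 331, 242]… (length divides ord_343(37)).
π_37 has 7 disjoint cycles with lengths [147, 147, 21, 21, 3, 3, 1] on {0,…,342}.
Σ(ℓ_i−1) = 343−7 = 336; sign = (−1)^336 = +1.

+1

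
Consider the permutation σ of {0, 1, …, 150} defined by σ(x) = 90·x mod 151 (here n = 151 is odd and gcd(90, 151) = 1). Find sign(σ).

Trace 17: π^k(17) = [17, 20, 139, 128, 44, 34, 40] for k=0..6.
The orbit structure of x ↦ 90x mod 151: 3 orbits of sizes [75, 75, 1].
151 − 3 = 148 transpositions; sign(π) = (−1)^148 = +1.
(90|151)_J = +1 (Zolotarev's lemma cross-check).

+1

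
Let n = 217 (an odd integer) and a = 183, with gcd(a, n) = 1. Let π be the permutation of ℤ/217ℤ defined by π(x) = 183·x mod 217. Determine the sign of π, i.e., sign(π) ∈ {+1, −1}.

+1

Orbit of 162 under x↦183x: [162, 134, 1, 183, 71, 190, 50]… (length divides ord_217(183)).
Cycle lengths of π_183 on ℤ/217ℤ: [15, 15, 15, 15, 15, 15, 15, 15, 15, 15, 15, 15, 15, 15, 1, 1, 1, 1, 1, 1, 1]; 21 cycles in total.
Σ(ℓ_i−1) = 217−21 = 196; sign = (−1)^196 = +1.
The Jacobi symbol (183|217) = +1 (Zolotarev) agrees.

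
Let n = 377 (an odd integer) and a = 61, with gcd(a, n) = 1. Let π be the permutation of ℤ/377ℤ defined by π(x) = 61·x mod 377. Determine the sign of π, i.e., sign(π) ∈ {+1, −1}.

Orbit of 230 under x↦61x: [230, 81, 40, 178, 302, 326, 282]… (length divides ord_377(61)).
Decompose π into cycles: lengths [84, 84, 84, 84, 28, 3, 3, 3, 3, 1] (10 cycles, including the fixed point 0).
With 10 cycles on 377 points, sign = (−1)^{377−10} = -1.

-1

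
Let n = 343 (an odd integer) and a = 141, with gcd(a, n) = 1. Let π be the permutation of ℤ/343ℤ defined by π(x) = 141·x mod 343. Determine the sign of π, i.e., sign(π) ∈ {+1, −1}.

+1

Orbit of 316 under x↦141x: [316, 309, 8, 99, 239, 85, 323]… (length divides ord_343(141)).
Decompose π into cycles: lengths [49, 49, 49, 49, 49, 49, 7, 7, 7, 7, 7, 7, 1, 1, 1, 1, 1, 1, 1] (19 cycles, including the fixed point 0).
Σ(ℓ_i−1) = 343−19 = 324; sign = (−1)^324 = +1.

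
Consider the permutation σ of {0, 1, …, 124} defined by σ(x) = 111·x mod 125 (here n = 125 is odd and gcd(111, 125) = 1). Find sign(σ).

+1

Trace 86: π^k(86) = [86, 46, 106, 16, 26, 11, 96] for k=0..6.
π_111 has 13 disjoint cycles with lengths [25, 25, 25, 25, 5, 5, 5, 5, 1, 1, 1, 1, 1] on {0,…,124}.
sign(π) = (−1)^{n − #cycles} = (−1)^{125−13} = (−1)^112 = +1.
Check: (111/125) = +1 by Zolotarev.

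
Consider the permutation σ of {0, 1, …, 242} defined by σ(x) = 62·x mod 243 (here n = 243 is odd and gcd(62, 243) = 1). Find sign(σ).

-1

Orbit of 215 under x↦62x: [215, 208, 17, 82, 224, 37, 107]… (length divides ord_243(62)).
Decompose π into cycles: lengths [54, 54, 54, 18, 18, 18, 6, 6, 6, 2, 2, 2, 2, 1] (14 cycles, including the fixed point 0).
Σ(ℓ_i−1) = 243−14 = 229; sign = (−1)^229 = -1.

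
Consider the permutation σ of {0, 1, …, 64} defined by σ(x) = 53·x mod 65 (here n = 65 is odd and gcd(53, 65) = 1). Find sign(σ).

-1

Orbit of 53 under x↦53x: [53, 14, 27, 1]… (length divides ord_65(53)).
The orbit structure of x ↦ 53x mod 65: 26 orbits of sizes [4, 4, 4, 4, 4, 4, 4, 4, 4, 4, 4, 4, 4, 1, 1, 1, 1, 1, 1, 1, 1, 1, 1, 1, 1, 1].
n − c = 65 − 26 = 39; sign = (−1)^39 = -1.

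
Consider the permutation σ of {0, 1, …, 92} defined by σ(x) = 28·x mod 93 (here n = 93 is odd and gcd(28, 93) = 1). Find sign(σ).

+1

Start at x=67: 67 → 16 → 76 → 82 → 64 → 25 → 49 → … (one orbit).
9 cycles of lengths [15, 15, 15, 15, 15, 15, 1, 1, 1].
9 cycles on 93: each ℓ→(−1)^(ℓ−1), product (−1)^84 = +1.
Via Zolotarev, sign(π_{28}) = (28|93) = +1.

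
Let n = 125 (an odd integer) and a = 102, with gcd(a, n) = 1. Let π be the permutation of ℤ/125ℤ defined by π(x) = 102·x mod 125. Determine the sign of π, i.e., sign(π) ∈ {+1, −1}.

-1

Trace 51: π^k(51) = [51, 77, 104, 108, 16, 7, 89] for k=0..6.
The orbit structure of x ↦ 102x mod 125: 4 orbits of sizes [100, 20, 4, 1].
4 cycles on 125: each ℓ→(−1)^(ℓ−1), product (−1)^121 = -1.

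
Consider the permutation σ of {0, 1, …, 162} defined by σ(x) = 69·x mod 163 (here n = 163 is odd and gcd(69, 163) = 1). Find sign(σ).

+1

Trace 21: π^k(21) = [21, 145, 62, 40, 152, 56, 115] for k=0..6.
The orbit structure of x ↦ 69x mod 163: 3 orbits of sizes [81, 81, 1].
n − c = 163 − 3 = 160; sign = (−1)^160 = +1.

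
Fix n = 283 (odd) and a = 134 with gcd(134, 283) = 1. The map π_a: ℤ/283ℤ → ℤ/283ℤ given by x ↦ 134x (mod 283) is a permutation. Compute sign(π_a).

Orbit of 151 under x↦134x: [151, 141, 216, 78, 264, 1, 134]… (length divides ord_283(134)).
The orbit structure of x ↦ 134x mod 283: 7 orbits of sizes [47, 47, 47, 47, 47, 47, 1].
7 cycles on 283: each ℓ→(−1)^(ℓ−1), product (−1)^276 = +1.
(134|283)_J = +1 (Zolotarev's lemma cross-check).

+1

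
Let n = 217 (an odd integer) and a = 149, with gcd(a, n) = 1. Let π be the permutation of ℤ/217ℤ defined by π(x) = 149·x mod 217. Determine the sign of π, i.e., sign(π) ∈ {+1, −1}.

Start at x=67: 67 → 1 → 149 → 67 (one orbit).
Cycle type of π: 3×72 + 1; total 73 cycles.
sign(π) = (−1)^{n − #cycles} = (−1)^{217−73} = (−1)^144 = +1.
Zolotarev: (149|217) = +1, matching the cycle-count sign.

+1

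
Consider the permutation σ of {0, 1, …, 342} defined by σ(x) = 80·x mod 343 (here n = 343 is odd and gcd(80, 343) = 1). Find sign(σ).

Start at x=275: 275 → 48 → 67 → 215 → 50 → 227 → 324 → … (one orbit).
16 cycles of lengths [42, 42, 42, 42, 42, 42, 42, 6, 6, 6, 6, 6, 6, 6, 6, 1].
n − c = 343 − 16 = 327; sign = (−1)^327 = -1.
The Jacobi symbol (80|343) = -1 (Zolotarev) agrees.

-1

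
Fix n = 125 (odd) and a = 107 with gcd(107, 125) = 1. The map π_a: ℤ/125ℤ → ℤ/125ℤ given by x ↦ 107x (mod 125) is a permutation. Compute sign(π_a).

-1

Trace 57: π^k(57) = [57, 99, 93, 76, 7, 124, 18] for k=0..6.
Cycle type of π: 20×5 + 4×6 + 1; total 12 cycles.
sign(π) = (−1)^{n − #cycles} = (−1)^{125−12} = (−1)^113 = -1.
The Jacobi symbol (107|125) = -1 (Zolotarev) agrees.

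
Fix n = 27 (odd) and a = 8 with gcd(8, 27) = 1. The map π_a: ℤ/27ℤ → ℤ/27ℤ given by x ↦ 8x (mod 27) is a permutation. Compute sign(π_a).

-1

Trace 10: π^k(10) = [10, 26, 19, 17, 1, 8] for k=0..5.
π_8 has 8 disjoint cycles with lengths [6, 6, 6, 2, 2, 2, 2, 1] on {0,…,26}.
27 − 8 = 19 transpositions; sign(π) = (−1)^19 = -1.
The Jacobi symbol (8|27) = -1 (Zolotarev) agrees.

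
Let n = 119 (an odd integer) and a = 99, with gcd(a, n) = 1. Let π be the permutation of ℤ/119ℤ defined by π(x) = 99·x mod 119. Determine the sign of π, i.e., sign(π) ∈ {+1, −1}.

-1

Orbit of 36 under x↦99x: [36, 113, 1, 99, 43, 92, 64]… (length divides ord_119(99)).
Cycle lengths of π_99 on ℤ/119ℤ: [16, 16, 16, 16, 16, 16, 16, 1, 1, 1, 1, 1, 1, 1]; 14 cycles in total.
Σ(ℓ_i−1) = 119−14 = 105; sign = (−1)^105 = -1.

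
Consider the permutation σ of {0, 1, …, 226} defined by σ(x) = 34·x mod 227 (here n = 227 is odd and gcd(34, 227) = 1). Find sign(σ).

+1

Orbit of 100 under x↦34x: [100, 222, 57, 122, 62, 65, 167]… (length divides ord_227(34)).
Cycle lengths of π_34 on ℤ/227ℤ: [113, 113, 1]; 3 cycles in total.
With 3 cycles on 227 points, sign = (−1)^{227−3} = +1.
Check: (34/227) = +1 by Zolotarev.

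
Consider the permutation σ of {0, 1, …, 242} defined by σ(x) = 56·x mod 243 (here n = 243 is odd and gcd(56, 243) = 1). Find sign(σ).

-1

Start at x=8: 8 → 205 → 59 → 145 → 101 → 67 → 107 → … (one orbit).
π_56 has 6 disjoint cycles with lengths [162, 54, 18, 6, 2, 1] on {0,…,242}.
6 cycles on 243: each ℓ→(−1)^(ℓ−1), product (−1)^237 = -1.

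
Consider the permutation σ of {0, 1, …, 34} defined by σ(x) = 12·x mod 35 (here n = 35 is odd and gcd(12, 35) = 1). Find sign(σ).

+1

Trace 1: π^k(1) = [1, 12, 4, 13, 16, 17, 29] for k=0..6.
Cycle lengths of π_12 on ℤ/35ℤ: [12, 12, 6, 4, 1]; 5 cycles in total.
sign(π) = (−1)^{n − #cycles} = (−1)^{35−5} = (−1)^30 = +1.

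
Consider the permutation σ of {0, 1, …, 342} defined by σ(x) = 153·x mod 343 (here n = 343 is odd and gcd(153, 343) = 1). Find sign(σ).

Start at x=279: 279 → 155 → 48 → 141 → 307 → 323 → 27 → … (one orbit).
10 cycles of lengths [98, 98, 98, 14, 14, 14, 2, 2, 2, 1].
n − c = 343 − 10 = 333; sign = (−1)^333 = -1.
Check: (153/343) = -1 by Zolotarev.

-1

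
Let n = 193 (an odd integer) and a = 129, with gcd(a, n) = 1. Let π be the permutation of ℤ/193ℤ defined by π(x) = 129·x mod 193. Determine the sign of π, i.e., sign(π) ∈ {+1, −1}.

+1

Orbit of 192 under x↦129x: [192, 64, 150, 50, 81, 27, 9]… (length divides ord_193(129)).
Cycle type of π: 16×12 + 1; total 13 cycles.
13 cycles on 193: each ℓ→(−1)^(ℓ−1), product (−1)^180 = +1.
(129|193)_J = +1 (Zolotarev's lemma cross-check).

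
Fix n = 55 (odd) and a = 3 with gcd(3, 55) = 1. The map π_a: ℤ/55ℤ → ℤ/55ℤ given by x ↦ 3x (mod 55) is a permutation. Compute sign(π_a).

-1

Start at x=4: 4 → 12 → 36 → 53 → 49 → 37 → 1 → … (one orbit).
Cycle lengths of π_3 on ℤ/55ℤ: [20, 20, 5, 5, 4, 1]; 6 cycles in total.
6 cycles on 55: each ℓ→(−1)^(ℓ−1), product (−1)^49 = -1.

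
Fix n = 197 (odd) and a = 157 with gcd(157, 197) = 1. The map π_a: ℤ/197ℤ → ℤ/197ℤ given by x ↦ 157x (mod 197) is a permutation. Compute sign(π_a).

+1

Trace 150: π^k(150) = [150, 107, 54, 7, 114, 168, 175] for k=0..6.
Cycle lengths of π_157 on ℤ/197ℤ: [98, 98, 1]; 3 cycles in total.
With 3 cycles on 197 points, sign = (−1)^{197−3} = +1.
Via Zolotarev, sign(π_{157}) = (157|197) = +1.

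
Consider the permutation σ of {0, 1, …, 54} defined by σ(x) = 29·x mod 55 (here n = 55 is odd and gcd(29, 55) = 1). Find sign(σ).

Start at x=26: 26 → 39 → 31 → 19 → 1 → 29 → 16 → … (one orbit).
π_29 has 8 disjoint cycles with lengths [10, 10, 10, 10, 10, 2, 2, 1] on {0,…,54}.
55 − 8 = 47 transpositions; sign(π) = (−1)^47 = -1.
Zolotarev: (29|55) = -1, matching the cycle-count sign.

-1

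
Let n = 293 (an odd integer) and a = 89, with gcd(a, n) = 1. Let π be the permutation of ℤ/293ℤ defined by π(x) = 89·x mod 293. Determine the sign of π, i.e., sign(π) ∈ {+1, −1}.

-1

Trace 62: π^k(62) = [62, 244, 34, 96, 47, 81, 177] for k=0..6.
The orbit structure of x ↦ 89x mod 293: 2 orbits of sizes [292, 1].
293 − 2 = 291 transpositions; sign(π) = (−1)^291 = -1.
(89|293)_J = -1 (Zolotarev's lemma cross-check).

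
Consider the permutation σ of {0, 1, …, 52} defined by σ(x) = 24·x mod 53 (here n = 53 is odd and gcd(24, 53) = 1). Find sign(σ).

+1

Trace 49: π^k(49) = [49, 10, 28, 36, 16, 13, 47] for k=0..6.
Decompose π into cycles: lengths [13, 13, 13, 13, 1] (5 cycles, including the fixed point 0).
53 − 5 = 48 transpositions; sign(π) = (−1)^48 = +1.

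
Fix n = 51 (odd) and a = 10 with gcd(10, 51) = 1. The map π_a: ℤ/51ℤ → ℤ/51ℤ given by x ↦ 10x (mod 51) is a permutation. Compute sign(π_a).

Trace 4: π^k(4) = [4, 40, 43, 22, 16, 7, 19] for k=0..6.
Decompose π into cycles: lengths [16, 16, 16, 1, 1, 1] (6 cycles, including the fixed point 0).
51 − 6 = 45 transpositions; sign(π) = (−1)^45 = -1.
Check: (10/51) = -1 by Zolotarev.

-1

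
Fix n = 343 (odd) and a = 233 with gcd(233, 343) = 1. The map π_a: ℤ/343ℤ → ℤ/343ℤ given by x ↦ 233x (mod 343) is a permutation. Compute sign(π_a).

Trace 291: π^k(291) = [291, 232, 205, 88, 267, 128, 326] for k=0..6.
Decompose π into cycles: lengths [147, 147, 21, 21, 3, 3, 1] (7 cycles, including the fixed point 0).
sign(π) = (−1)^{n − #cycles} = (−1)^{343−7} = (−1)^336 = +1.
(233|343)_J = +1 (Zolotarev's lemma cross-check).

+1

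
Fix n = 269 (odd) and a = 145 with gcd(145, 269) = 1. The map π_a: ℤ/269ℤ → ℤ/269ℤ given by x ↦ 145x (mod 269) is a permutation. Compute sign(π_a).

Trace 152: π^k(152) = [152, 251, 80, 33, 212, 74, 239] for k=0..6.
Cycle lengths of π_145 on ℤ/269ℤ: [268, 1]; 2 cycles in total.
sign(π) = (−1)^{n − #cycles} = (−1)^{269−2} = (−1)^267 = -1.

-1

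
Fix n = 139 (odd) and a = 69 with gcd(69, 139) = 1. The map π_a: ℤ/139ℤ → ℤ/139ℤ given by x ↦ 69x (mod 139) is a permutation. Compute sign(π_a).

+1

Trace 1: π^k(1) = [1, 69, 35, 52, 113, 13, 63] for k=0..6.
π_69 has 3 disjoint cycles with lengths [69, 69, 1] on {0,…,138}.
139 − 3 = 136 transpositions; sign(π) = (−1)^136 = +1.
The Jacobi symbol (69|139) = +1 (Zolotarev) agrees.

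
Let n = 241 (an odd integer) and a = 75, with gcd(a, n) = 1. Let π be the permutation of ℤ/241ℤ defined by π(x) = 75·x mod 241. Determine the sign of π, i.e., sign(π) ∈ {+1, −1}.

Trace 209: π^k(209) = [209, 10, 27, 97, 45, 1, 75] for k=0..6.
The orbit structure of x ↦ 75x mod 241: 3 orbits of sizes [120, 120, 1].
3 cycles on 241: each ℓ→(−1)^(ℓ−1), product (−1)^238 = +1.

+1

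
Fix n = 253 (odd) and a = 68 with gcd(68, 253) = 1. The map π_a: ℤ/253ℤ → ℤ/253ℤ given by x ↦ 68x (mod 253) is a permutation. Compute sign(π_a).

+1

Start at x=160: 160 → 1 → 68 → 70 → 206 → 93 → 252 → … (one orbit).
The orbit structure of x ↦ 68x mod 253: 35 orbits of sizes [10, 10, 10, 10, 10, 10, 10, 10, 10, 10, 10, 10, 10, 10, 10, 10, 10, 10, 10, 10, 10, 10, 10, 2, 2, 2, 2, 2, 2, 2, 2, 2, 2, 2, 1].
35 cycles on 253: each ℓ→(−1)^(ℓ−1), product (−1)^218 = +1.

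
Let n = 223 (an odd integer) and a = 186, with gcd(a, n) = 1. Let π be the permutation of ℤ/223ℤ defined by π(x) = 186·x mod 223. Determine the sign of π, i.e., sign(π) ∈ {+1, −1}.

-1

Orbit of 167 under x↦186x: [167, 65, 48, 8, 150, 25, 190]… (length divides ord_223(186)).
Cycle type of π: 222 + 1; total 2 cycles.
2 cycles on 223: each ℓ→(−1)^(ℓ−1), product (−1)^221 = -1.
Check: (186/223) = -1 by Zolotarev.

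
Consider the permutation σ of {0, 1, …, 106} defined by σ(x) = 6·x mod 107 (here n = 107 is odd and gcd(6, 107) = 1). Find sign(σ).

-1

Trace 2: π^k(2) = [2, 12, 72, 4, 24, 37, 8] for k=0..6.
Decompose π into cycles: lengths [106, 1] (2 cycles, including the fixed point 0).
107 − 2 = 105 transpositions; sign(π) = (−1)^105 = -1.
Via Zolotarev, sign(π_{6}) = (6|107) = -1.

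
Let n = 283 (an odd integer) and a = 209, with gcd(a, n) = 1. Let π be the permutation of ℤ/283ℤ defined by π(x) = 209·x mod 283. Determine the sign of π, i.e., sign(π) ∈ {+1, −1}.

Start at x=115: 115 → 263 → 65 → 1 → 209 → 99 → 32 → … (one orbit).
Cycle type of π: 282 + 1; total 2 cycles.
n − c = 283 − 2 = 281; sign = (−1)^281 = -1.
Via Zolotarev, sign(π_{209}) = (209|283) = -1.

-1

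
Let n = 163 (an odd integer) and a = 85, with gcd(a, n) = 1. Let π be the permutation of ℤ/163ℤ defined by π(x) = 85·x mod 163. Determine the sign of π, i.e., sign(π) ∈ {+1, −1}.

Trace 40: π^k(40) = [40, 140, 1, 85, 53, 104, 38] for k=0..6.
Cycle type of π: 9×18 + 1; total 19 cycles.
163 − 19 = 144 transpositions; sign(π) = (−1)^144 = +1.
Zolotarev: (85|163) = +1, matching the cycle-count sign.

+1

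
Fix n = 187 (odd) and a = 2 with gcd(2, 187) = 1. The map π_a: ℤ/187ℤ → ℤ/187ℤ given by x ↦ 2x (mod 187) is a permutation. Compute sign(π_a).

Orbit of 89 under x↦2x: [89, 178, 169, 151, 115, 43, 86]… (length divides ord_187(2)).
8 cycles of lengths [40, 40, 40, 40, 10, 8, 8, 1].
Σ(ℓ_i−1) = 187−8 = 179; sign = (−1)^179 = -1.
Zolotarev: (2|187) = -1, matching the cycle-count sign.

-1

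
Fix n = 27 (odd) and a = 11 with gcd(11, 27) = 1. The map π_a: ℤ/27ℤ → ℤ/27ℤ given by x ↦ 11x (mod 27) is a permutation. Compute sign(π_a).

-1

Trace 8: π^k(8) = [8, 7, 23, 10, 2, 22, 26] for k=0..6.
Cycle type of π: 18 + 6 + 2 + 1; total 4 cycles.
27 − 4 = 23 transpositions; sign(π) = (−1)^23 = -1.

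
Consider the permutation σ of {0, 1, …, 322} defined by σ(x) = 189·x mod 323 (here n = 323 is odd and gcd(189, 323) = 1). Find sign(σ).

-1

Trace 94: π^k(94) = [94, 1, 189, 191, 246, 305, 151] for k=0..6.
The orbit structure of x ↦ 189x mod 323: 48 orbits of sizes [8, 8, 8, 8, 8, 8, 8, 8, 8, 8, 8, 8, 8, 8, 8, 8, 8, 8, 8, 8, 8, 8, 8, 8, 8, 8, 8, 8, 8, 8, 8, 8, 8, 8, 8, 8, 8, 8, 2, 2, 2, 2, 2, 2, 2, 2, 2, 1].
323 − 48 = 275 transpositions; sign(π) = (−1)^275 = -1.
(189|323)_J = -1 (Zolotarev's lemma cross-check).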